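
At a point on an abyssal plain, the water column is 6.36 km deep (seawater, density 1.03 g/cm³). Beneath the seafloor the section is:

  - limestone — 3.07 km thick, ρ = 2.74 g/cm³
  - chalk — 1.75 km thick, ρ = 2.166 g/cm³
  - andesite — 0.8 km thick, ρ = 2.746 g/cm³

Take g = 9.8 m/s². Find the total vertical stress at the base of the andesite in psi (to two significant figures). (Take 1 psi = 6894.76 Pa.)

seawater: 1030 kg/m³ × 9.8 m/s² × 6360 m = 6.420×10^7 Pa = 9311 psi
limestone: 2740 kg/m³ × 9.8 m/s² × 3070 m = 8.244×10^7 Pa = 11956 psi
chalk: 2166 kg/m³ × 9.8 m/s² × 1750 m = 3.715×10^7 Pa = 5388 psi
andesite: 2746 kg/m³ × 9.8 m/s² × 800 m = 2.153×10^7 Pa = 3122 psi
Total = 9311 + 11956 + 5388 + 3122 = 29778 psi

30000 psi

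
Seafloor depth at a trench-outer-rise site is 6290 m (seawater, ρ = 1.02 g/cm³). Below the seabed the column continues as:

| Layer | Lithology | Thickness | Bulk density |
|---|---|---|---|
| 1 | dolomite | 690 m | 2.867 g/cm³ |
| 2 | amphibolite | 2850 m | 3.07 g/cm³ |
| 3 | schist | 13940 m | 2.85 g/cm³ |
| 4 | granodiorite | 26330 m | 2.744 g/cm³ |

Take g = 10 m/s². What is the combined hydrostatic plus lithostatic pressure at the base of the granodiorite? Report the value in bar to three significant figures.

seawater: 1020 kg/m³ × 10 m/s² × 6290 m = 6.416×10^7 Pa = 641.6 bar
dolomite: 2867 kg/m³ × 10 m/s² × 690 m = 1.978×10^7 Pa = 197.8 bar
amphibolite: 3070 kg/m³ × 10 m/s² × 2850 m = 8.749×10^7 Pa = 875.0 bar
schist: 2850 kg/m³ × 10 m/s² × 13940 m = 3.973×10^8 Pa = 3973 bar
granodiorite: 2744 kg/m³ × 10 m/s² × 26330 m = 7.225×10^8 Pa = 7225 bar
Total = 641.6 + 197.8 + 875.0 + 3973 + 7225 = 12912 bar

12900 bar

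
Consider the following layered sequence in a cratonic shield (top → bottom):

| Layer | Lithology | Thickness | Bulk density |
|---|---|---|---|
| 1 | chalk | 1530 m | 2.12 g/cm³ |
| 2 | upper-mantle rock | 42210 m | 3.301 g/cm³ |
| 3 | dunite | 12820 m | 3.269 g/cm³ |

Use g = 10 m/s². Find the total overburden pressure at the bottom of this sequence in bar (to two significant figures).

18000 bar

chalk: 2120 kg/m³ × 10 m/s² × 1530 m = 3.244×10^7 Pa = 324.4 bar
upper-mantle rock: 3301 kg/m³ × 10 m/s² × 42210 m = 1.393×10^9 Pa = 13934 bar
dunite: 3269 kg/m³ × 10 m/s² × 12820 m = 4.191×10^8 Pa = 4191 bar
Total = 324.4 + 13934 + 4191 = 18449 bar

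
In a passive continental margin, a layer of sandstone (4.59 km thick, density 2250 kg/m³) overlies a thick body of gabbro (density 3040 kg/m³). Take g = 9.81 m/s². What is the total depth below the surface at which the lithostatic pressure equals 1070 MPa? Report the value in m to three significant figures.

37100 m

Pressure at base of upper layers: 2250×9.81×4590 = 1.013×10^8 Pa = 101.3 MPa
Remaining pressure to be supplied by gabbro: 1.070×10^9 − 1.013×10^8 = 9.687×10^8 Pa
Additional depth in gabbro = 9.687×10^8 Pa / (3040 kg/m³ × 9.81 m/s²) = 32482 m
Total depth = 4590 m + 32482 m = 37072 m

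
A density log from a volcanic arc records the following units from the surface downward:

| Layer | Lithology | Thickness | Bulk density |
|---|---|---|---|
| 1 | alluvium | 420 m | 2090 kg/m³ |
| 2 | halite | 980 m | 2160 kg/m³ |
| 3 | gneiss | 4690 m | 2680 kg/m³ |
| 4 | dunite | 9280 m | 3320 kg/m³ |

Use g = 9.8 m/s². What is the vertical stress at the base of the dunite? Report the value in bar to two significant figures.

4500 bar

alluvium: 2090 kg/m³ × 9.8 m/s² × 420 m = 8.602×10^6 Pa = 86.02 bar
halite: 2160 kg/m³ × 9.8 m/s² × 980 m = 2.074×10^7 Pa = 207.4 bar
gneiss: 2680 kg/m³ × 9.8 m/s² × 4690 m = 1.232×10^8 Pa = 1232 bar
dunite: 3320 kg/m³ × 9.8 m/s² × 9280 m = 3.019×10^8 Pa = 3019 bar
Total = 86.02 + 207.4 + 1232 + 3019 = 4544.6 bar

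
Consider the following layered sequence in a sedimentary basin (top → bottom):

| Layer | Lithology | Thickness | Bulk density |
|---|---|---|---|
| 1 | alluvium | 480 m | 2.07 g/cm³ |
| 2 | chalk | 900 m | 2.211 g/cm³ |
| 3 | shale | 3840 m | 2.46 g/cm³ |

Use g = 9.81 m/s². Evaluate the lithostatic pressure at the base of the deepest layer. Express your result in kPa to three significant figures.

alluvium: 2070 kg/m³ × 9.81 m/s² × 480 m = 9.747×10^6 Pa = 9747 kPa
chalk: 2211 kg/m³ × 9.81 m/s² × 900 m = 1.952×10^7 Pa = 19521 kPa
shale: 2460 kg/m³ × 9.81 m/s² × 3840 m = 9.267×10^7 Pa = 92669 kPa
Total = 9747 + 19521 + 92669 = 1.2194×10^5 kPa

122000 kPa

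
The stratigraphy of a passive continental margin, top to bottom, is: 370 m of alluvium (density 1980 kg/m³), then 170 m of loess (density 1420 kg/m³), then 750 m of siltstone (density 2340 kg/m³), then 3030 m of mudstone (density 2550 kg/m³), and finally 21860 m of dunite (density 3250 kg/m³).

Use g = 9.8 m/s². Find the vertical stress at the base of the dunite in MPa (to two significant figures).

800 MPa

alluvium: 1980 kg/m³ × 9.8 m/s² × 370 m = 7.179×10^6 Pa = 7.179 MPa
loess: 1420 kg/m³ × 9.8 m/s² × 170 m = 2.366×10^6 Pa = 2.366 MPa
siltstone: 2340 kg/m³ × 9.8 m/s² × 750 m = 1.720×10^7 Pa = 17.20 MPa
mudstone: 2550 kg/m³ × 9.8 m/s² × 3030 m = 7.572×10^7 Pa = 75.72 MPa
dunite: 3250 kg/m³ × 9.8 m/s² × 21860 m = 6.962×10^8 Pa = 696.2 MPa
Total = 7.179 + 2.366 + 17.20 + 75.72 + 696.2 = 798.70 MPa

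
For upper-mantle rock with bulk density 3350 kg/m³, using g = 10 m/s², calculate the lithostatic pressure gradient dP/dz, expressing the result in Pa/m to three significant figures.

dP/dz = ρg = 3350 kg/m³ × 10 m/s² = 33500 Pa/m

33500 Pa/m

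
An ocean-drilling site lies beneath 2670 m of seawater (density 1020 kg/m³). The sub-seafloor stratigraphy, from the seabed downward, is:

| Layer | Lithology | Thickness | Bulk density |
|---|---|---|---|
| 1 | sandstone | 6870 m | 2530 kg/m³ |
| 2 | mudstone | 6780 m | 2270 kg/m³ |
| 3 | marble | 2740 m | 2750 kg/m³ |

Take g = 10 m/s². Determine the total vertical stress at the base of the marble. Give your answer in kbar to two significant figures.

seawater: 1020 kg/m³ × 10 m/s² × 2670 m = 2.723×10^7 Pa = 0.2723 kbar
sandstone: 2530 kg/m³ × 10 m/s² × 6870 m = 1.738×10^8 Pa = 1.738 kbar
mudstone: 2270 kg/m³ × 10 m/s² × 6780 m = 1.539×10^8 Pa = 1.539 kbar
marble: 2750 kg/m³ × 10 m/s² × 2740 m = 7.535×10^7 Pa = 0.7535 kbar
Total = 0.2723 + 1.738 + 1.539 + 0.7535 = 4.3030 kbar

4.3 kbar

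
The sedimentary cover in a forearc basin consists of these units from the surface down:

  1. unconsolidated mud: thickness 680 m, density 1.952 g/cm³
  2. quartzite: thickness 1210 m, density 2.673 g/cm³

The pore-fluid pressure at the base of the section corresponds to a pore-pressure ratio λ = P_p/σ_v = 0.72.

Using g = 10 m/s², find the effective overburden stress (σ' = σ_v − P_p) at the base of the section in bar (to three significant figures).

Overburden (lithostatic) stress σ_v:
unconsolidated mud: 1952 kg/m³ × 10 m/s² × 680 m = 1.327×10^7 Pa = 13.27 MPa
quartzite: 2673 kg/m³ × 10 m/s² × 1210 m = 3.234×10^7 Pa = 32.34 MPa
Total = 13.27 + 32.34 = 45.617 MPa
Pore pressure P_p = λ·σ_v = 0.72 × 45.62 MPa = 32.84 MPa
Effective stress σ' = σ_v − P_p = 45.62 − 32.84 = 12.773 MPa = 127.73 bar

128 bar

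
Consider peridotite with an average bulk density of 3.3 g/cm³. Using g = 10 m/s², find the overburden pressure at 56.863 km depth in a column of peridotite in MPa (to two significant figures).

1900 MPa

peridotite: 3300 kg/m³ × 10 m/s² × 56863 m = 1.876×10^9 Pa = 1876 MPa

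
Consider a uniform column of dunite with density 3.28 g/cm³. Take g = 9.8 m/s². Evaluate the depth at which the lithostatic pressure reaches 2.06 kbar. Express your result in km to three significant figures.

6.41 km

h = P/(ρg) = 2.06 kbar / (3280 kg/m³ × 9.8 m/s²) = 2.060×10^8 Pa / 32144 Pa/m = 6408.7 m
= 6.4087 km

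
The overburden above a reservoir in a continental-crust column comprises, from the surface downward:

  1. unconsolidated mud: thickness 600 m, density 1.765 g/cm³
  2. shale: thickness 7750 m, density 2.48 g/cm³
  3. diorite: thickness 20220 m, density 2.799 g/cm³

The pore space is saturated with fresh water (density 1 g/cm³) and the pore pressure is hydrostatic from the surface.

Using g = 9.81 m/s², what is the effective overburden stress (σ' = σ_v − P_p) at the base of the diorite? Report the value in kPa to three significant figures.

Overburden (lithostatic) stress σ_v:
unconsolidated mud: 1765 kg/m³ × 9.81 m/s² × 600 m = 1.039×10^7 Pa = 10.39 MPa
shale: 2480 kg/m³ × 9.81 m/s² × 7750 m = 1.885×10^8 Pa = 188.5 MPa
diorite: 2799 kg/m³ × 9.81 m/s² × 20220 m = 5.552×10^8 Pa = 555.2 MPa
Total = 10.39 + 188.5 + 555.2 = 754.14 MPa
Pore pressure P_p = 1000 kg/m³ × 9.81 m/s² × 28570 m = 2.803×10^8 Pa = 280.3 MPa
Effective stress σ' = σ_v − P_p = 754.1 − 280.3 = 473.87 MPa = 4.7387×10^5 kPa

474000 kPa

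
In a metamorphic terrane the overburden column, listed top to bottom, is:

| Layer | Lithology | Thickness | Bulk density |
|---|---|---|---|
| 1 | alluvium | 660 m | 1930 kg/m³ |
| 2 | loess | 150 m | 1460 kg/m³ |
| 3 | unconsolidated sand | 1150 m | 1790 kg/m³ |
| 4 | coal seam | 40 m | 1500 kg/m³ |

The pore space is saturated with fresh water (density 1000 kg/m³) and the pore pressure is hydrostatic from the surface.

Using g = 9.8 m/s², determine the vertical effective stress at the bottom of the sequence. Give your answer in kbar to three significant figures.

Overburden (lithostatic) stress σ_v:
alluvium: 1930 kg/m³ × 9.8 m/s² × 660 m = 1.248×10^7 Pa = 12.48 MPa
loess: 1460 kg/m³ × 9.8 m/s² × 150 m = 2.146×10^6 Pa = 2.146 MPa
unconsolidated sand: 1790 kg/m³ × 9.8 m/s² × 1150 m = 2.017×10^7 Pa = 20.17 MPa
coal seam: 1500 kg/m³ × 9.8 m/s² × 40 m = 5.880×10^5 Pa = 0.5880 MPa
Total = 12.48 + 2.146 + 20.17 + 0.5880 = 35.391 MPa
Pore pressure P_p = 1000 kg/m³ × 9.8 m/s² × 2000 m = 1.960×10^7 Pa = 19.60 MPa
Effective stress σ' = σ_v − P_p = 35.39 − 19.60 = 15.791 MPa = 0.15791 kbar

0.158 kbar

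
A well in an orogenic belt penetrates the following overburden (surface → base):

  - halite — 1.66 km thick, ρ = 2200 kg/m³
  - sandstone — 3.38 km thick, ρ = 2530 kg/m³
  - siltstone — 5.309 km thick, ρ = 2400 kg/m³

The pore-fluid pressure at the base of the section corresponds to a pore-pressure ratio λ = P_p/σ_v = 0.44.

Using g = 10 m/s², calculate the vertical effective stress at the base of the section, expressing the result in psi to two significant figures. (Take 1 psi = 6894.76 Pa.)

Overburden (lithostatic) stress σ_v:
halite: 2200 kg/m³ × 10 m/s² × 1660 m = 3.652×10^7 Pa = 36.52 MPa
sandstone: 2530 kg/m³ × 10 m/s² × 3380 m = 8.551×10^7 Pa = 85.51 MPa
siltstone: 2400 kg/m³ × 10 m/s² × 5309 m = 1.274×10^8 Pa = 127.4 MPa
Total = 36.52 + 85.51 + 127.4 = 249.45 MPa
Pore pressure P_p = λ·σ_v = 0.44 × 249.4 MPa = 109.8 MPa
Effective stress σ' = σ_v − P_p = 249.4 − 109.8 = 139.69 MPa = 20261 psi

20000 psi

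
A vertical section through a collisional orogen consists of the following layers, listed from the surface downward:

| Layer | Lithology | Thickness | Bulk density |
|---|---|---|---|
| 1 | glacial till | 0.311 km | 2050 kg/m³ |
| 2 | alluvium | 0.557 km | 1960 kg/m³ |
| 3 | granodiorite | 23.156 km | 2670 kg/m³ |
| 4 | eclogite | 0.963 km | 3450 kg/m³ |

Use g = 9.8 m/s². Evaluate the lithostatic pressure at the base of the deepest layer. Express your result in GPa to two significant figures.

0.66 GPa

glacial till: 2050 kg/m³ × 9.8 m/s² × 311 m = 6.248×10^6 Pa = 6.248×10^-3 GPa
alluvium: 1960 kg/m³ × 9.8 m/s² × 557 m = 1.070×10^7 Pa = 0.01070 GPa
granodiorite: 2670 kg/m³ × 9.8 m/s² × 23156 m = 6.059×10^8 Pa = 0.6059 GPa
eclogite: 3450 kg/m³ × 9.8 m/s² × 963 m = 3.256×10^7 Pa = 0.03256 GPa
Total = 6.248×10^-3 + 0.01070 + 0.6059 + 0.03256 = 0.65541 GPa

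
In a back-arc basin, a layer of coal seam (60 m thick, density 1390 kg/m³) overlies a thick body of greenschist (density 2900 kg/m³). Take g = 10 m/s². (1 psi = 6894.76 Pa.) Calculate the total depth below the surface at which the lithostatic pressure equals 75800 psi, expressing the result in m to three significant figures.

Pressure at base of upper layers: 1390×10×60 = 8.340×10^5 Pa = 121.0 psi
Remaining pressure to be supplied by greenschist: 5.226×10^8 − 8.340×10^5 = 5.218×10^8 Pa
Additional depth in greenschist = 5.218×10^8 Pa / (2900 kg/m³ × 10 m/s²) = 17993 m
Total depth = 60 m + 17993 m = 18053 m

18100 m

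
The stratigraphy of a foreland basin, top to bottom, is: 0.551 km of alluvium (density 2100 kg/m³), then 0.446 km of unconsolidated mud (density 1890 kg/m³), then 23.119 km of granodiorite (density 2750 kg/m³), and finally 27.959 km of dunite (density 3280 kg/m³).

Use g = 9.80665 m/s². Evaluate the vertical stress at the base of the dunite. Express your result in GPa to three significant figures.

1.54 GPa

alluvium: 2100 kg/m³ × 9.80665 m/s² × 551 m = 1.135×10^7 Pa = 0.01135 GPa
unconsolidated mud: 1890 kg/m³ × 9.80665 m/s² × 446 m = 8.266×10^6 Pa = 8.266×10^-3 GPa
granodiorite: 2750 kg/m³ × 9.80665 m/s² × 23119 m = 6.235×10^8 Pa = 0.6235 GPa
dunite: 3280 kg/m³ × 9.80665 m/s² × 27959 m = 8.993×10^8 Pa = 0.8993 GPa
Total = 0.01135 + 8.266×10^-3 + 0.6235 + 0.8993 = 1.5424 GPa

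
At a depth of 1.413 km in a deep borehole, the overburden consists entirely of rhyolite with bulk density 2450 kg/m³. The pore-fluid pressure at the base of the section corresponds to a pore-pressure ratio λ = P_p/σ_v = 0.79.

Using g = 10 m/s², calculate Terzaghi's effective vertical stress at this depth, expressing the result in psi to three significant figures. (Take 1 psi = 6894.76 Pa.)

1050 psi

Overburden (lithostatic) stress σ_v:
rhyolite: 2450 kg/m³ × 10 m/s² × 1413 m = 3.462×10^7 Pa = 34.62 MPa
Pore pressure P_p = λ·σ_v = 0.79 × 34.62 MPa = 27.35 MPa
Effective stress σ' = σ_v − P_p = 34.62 − 27.35 = 7.2699 MPa = 1054.4 psi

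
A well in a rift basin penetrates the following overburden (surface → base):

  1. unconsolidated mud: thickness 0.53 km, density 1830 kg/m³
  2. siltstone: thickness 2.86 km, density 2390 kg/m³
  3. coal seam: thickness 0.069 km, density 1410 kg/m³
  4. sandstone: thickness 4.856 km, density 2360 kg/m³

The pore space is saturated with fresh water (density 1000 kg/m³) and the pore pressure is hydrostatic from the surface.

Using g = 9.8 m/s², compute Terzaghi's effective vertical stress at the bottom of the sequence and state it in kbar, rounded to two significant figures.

1.1 kbar

Overburden (lithostatic) stress σ_v:
unconsolidated mud: 1830 kg/m³ × 9.8 m/s² × 530 m = 9.505×10^6 Pa = 9.505 MPa
siltstone: 2390 kg/m³ × 9.8 m/s² × 2860 m = 6.699×10^7 Pa = 66.99 MPa
coal seam: 1410 kg/m³ × 9.8 m/s² × 69 m = 9.534×10^5 Pa = 0.9534 MPa
sandstone: 2360 kg/m³ × 9.8 m/s² × 4856 m = 1.123×10^8 Pa = 112.3 MPa
Total = 9.505 + 66.99 + 0.9534 + 112.3 = 189.75 MPa
Pore pressure P_p = 1000 kg/m³ × 9.8 m/s² × 8315 m = 8.149×10^7 Pa = 81.49 MPa
Effective stress σ' = σ_v − P_p = 189.8 − 81.49 = 108.27 MPa = 1.0827 kbar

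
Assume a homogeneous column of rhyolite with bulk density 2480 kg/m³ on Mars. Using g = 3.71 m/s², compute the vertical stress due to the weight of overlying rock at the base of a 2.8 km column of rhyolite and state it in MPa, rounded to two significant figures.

26 MPa

rhyolite: 2480 kg/m³ × 3.71 m/s² × 2800 m = 2.576×10^7 Pa = 25.76 MPa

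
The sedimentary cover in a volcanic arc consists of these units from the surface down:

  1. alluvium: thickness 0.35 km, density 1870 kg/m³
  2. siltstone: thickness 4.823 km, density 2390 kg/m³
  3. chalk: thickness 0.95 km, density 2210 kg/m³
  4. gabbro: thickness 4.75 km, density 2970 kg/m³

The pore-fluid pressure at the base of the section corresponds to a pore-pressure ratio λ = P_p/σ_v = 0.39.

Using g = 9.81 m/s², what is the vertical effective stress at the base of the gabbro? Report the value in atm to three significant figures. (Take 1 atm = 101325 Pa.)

Overburden (lithostatic) stress σ_v:
alluvium: 1870 kg/m³ × 9.81 m/s² × 350 m = 6.421×10^6 Pa = 6.421 MPa
siltstone: 2390 kg/m³ × 9.81 m/s² × 4823 m = 1.131×10^8 Pa = 113.1 MPa
chalk: 2210 kg/m³ × 9.81 m/s² × 950 m = 2.060×10^7 Pa = 20.60 MPa
gabbro: 2970 kg/m³ × 9.81 m/s² × 4750 m = 1.384×10^8 Pa = 138.4 MPa
Total = 6.421 + 113.1 + 20.60 + 138.4 = 278.49 MPa
Pore pressure P_p = λ·σ_v = 0.39 × 278.5 MPa = 108.6 MPa
Effective stress σ' = σ_v − P_p = 278.5 − 108.6 = 169.88 MPa = 1676.6 atm

1680 atm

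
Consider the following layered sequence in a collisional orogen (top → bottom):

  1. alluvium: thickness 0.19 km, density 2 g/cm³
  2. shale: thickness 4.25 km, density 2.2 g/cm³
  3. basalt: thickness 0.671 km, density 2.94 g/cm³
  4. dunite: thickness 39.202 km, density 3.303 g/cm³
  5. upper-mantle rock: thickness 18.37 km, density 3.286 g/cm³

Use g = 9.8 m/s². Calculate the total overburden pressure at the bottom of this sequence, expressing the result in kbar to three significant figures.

alluvium: 2000 kg/m³ × 9.8 m/s² × 190 m = 3.724×10^6 Pa = 0.03724 kbar
shale: 2200 kg/m³ × 9.8 m/s² × 4250 m = 9.163×10^7 Pa = 0.9163 kbar
basalt: 2940 kg/m³ × 9.8 m/s² × 671 m = 1.933×10^7 Pa = 0.1933 kbar
dunite: 3303 kg/m³ × 9.8 m/s² × 39202 m = 1.269×10^9 Pa = 12.69 kbar
upper-mantle rock: 3286 kg/m³ × 9.8 m/s² × 18370 m = 5.916×10^8 Pa = 5.916 kbar
Total = 0.03724 + 0.9163 + 0.1933 + 12.69 + 5.916 = 19.752 kbar

19.8 kbar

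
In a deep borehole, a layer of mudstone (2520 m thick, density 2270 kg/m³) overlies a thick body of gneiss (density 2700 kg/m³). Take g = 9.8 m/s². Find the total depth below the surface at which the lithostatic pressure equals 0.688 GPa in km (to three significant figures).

Pressure at base of upper layers: 2270×9.8×2520 = 5.606×10^7 Pa = 0.05606 GPa
Remaining pressure to be supplied by gneiss: 6.880×10^8 − 5.606×10^7 = 6.319×10^8 Pa
Additional depth in gneiss = 6.319×10^8 Pa / (2700 kg/m³ × 9.8 m/s²) = 23883 m
Total depth = 2520 m + 23883 m = 26403 m
= 26.403 km

26.4 km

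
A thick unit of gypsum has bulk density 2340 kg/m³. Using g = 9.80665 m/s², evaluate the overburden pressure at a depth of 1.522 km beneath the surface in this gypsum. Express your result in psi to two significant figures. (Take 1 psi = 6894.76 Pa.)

gypsum: 2340 kg/m³ × 9.80665 m/s² × 1522 m = 3.493×10^7 Pa = 5066 psi

5100 psi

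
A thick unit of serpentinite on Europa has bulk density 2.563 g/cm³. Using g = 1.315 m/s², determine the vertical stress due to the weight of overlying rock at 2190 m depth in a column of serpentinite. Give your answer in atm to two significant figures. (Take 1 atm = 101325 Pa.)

serpentinite: 2563 kg/m³ × 1.315 m/s² × 2190 m = 7.381×10^6 Pa = 72.85 atm

73 atm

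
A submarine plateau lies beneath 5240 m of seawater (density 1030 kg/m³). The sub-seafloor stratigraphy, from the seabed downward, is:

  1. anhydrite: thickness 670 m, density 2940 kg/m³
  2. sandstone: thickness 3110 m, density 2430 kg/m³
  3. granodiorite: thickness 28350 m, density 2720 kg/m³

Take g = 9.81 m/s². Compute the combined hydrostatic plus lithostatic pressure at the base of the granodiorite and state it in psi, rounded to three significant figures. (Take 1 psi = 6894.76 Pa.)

seawater: 1030 kg/m³ × 9.81 m/s² × 5240 m = 5.295×10^7 Pa = 7679 psi
anhydrite: 2940 kg/m³ × 9.81 m/s² × 670 m = 1.932×10^7 Pa = 2803 psi
sandstone: 2430 kg/m³ × 9.81 m/s² × 3110 m = 7.414×10^7 Pa = 10753 psi
granodiorite: 2720 kg/m³ × 9.81 m/s² × 28350 m = 7.565×10^8 Pa = 1.097×10^5 psi
Total = 7679 + 2803 + 10753 + 1.097×10^5 = 1.3095×10^5 psi

131000 psi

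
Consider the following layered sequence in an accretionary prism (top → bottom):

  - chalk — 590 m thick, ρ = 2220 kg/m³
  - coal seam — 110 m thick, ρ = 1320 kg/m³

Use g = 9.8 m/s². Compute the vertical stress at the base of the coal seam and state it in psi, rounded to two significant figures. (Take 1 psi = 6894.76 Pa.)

chalk: 2220 kg/m³ × 9.8 m/s² × 590 m = 1.284×10^7 Pa = 1862 psi
coal seam: 1320 kg/m³ × 9.8 m/s² × 110 m = 1.423×10^6 Pa = 206.4 psi
Total = 1862 + 206.4 = 2068.1 psi

2100 psi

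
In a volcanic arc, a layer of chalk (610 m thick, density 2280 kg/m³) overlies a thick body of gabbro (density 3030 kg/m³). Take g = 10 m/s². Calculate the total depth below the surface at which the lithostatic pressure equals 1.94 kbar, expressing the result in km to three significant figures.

6.55 km

Pressure at base of upper layers: 2280×10×610 = 1.391×10^7 Pa = 0.1391 kbar
Remaining pressure to be supplied by gabbro: 1.940×10^8 − 1.391×10^7 = 1.801×10^8 Pa
Additional depth in gabbro = 1.801×10^8 Pa / (3030 kg/m³ × 10 m/s²) = 5943.6 m
Total depth = 610 m + 5943.6 m = 6553.6 m
= 6.5536 km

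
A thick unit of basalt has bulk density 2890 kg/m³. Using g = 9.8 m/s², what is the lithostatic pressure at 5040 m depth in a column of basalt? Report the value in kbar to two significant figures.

1.4 kbar

basalt: 2890 kg/m³ × 9.8 m/s² × 5040 m = 1.427×10^8 Pa = 1.427 kbar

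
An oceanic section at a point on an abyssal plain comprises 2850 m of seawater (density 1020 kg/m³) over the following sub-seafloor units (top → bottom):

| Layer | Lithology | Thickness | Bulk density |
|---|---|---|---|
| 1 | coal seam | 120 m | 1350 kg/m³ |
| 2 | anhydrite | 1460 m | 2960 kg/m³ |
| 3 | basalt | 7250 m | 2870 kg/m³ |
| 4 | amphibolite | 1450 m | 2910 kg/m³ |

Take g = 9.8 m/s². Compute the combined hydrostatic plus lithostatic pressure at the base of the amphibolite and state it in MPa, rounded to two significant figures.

seawater: 1020 kg/m³ × 9.8 m/s² × 2850 m = 2.849×10^7 Pa = 28.49 MPa
coal seam: 1350 kg/m³ × 9.8 m/s² × 120 m = 1.588×10^6 Pa = 1.588 MPa
anhydrite: 2960 kg/m³ × 9.8 m/s² × 1460 m = 4.235×10^7 Pa = 42.35 MPa
basalt: 2870 kg/m³ × 9.8 m/s² × 7250 m = 2.039×10^8 Pa = 203.9 MPa
amphibolite: 2910 kg/m³ × 9.8 m/s² × 1450 m = 4.135×10^7 Pa = 41.35 MPa
Total = 28.49 + 1.588 + 42.35 + 203.9 + 41.35 = 317.69 MPa

320 MPa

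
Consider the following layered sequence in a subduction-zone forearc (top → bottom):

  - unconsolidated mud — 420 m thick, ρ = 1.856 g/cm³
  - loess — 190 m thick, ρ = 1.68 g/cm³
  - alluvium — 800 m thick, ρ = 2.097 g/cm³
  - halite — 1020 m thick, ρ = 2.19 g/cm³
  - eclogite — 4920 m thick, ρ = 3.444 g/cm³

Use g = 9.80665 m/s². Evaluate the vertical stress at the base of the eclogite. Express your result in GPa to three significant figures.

0.215 GPa

unconsolidated mud: 1856 kg/m³ × 9.80665 m/s² × 420 m = 7.644×10^6 Pa = 7.644×10^-3 GPa
loess: 1680 kg/m³ × 9.80665 m/s² × 190 m = 3.130×10^6 Pa = 3.130×10^-3 GPa
alluvium: 2097 kg/m³ × 9.80665 m/s² × 800 m = 1.645×10^7 Pa = 0.01645 GPa
halite: 2190 kg/m³ × 9.80665 m/s² × 1020 m = 2.191×10^7 Pa = 0.02191 GPa
eclogite: 3444 kg/m³ × 9.80665 m/s² × 4920 m = 1.662×10^8 Pa = 0.1662 GPa
Total = 7.644×10^-3 + 3.130×10^-3 + 0.01645 + 0.02191 + 0.1662 = 0.21530 GPa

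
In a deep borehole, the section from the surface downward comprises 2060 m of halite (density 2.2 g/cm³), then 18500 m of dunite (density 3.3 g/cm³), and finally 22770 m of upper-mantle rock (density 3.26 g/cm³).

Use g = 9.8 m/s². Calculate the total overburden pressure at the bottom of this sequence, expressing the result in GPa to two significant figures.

halite: 2200 kg/m³ × 9.8 m/s² × 2060 m = 4.441×10^7 Pa = 0.04441 GPa
dunite: 3300 kg/m³ × 9.8 m/s² × 18500 m = 5.983×10^8 Pa = 0.5983 GPa
upper-mantle rock: 3260 kg/m³ × 9.8 m/s² × 22770 m = 7.275×10^8 Pa = 0.7275 GPa
Total = 0.04441 + 0.5983 + 0.7275 = 1.3702 GPa

1.4 GPa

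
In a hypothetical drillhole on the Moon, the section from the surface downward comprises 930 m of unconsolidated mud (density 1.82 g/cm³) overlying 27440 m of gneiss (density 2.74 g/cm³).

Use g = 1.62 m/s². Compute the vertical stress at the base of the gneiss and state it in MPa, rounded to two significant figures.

120 MPa

unconsolidated mud: 1820 kg/m³ × 1.62 m/s² × 930 m = 2.742×10^6 Pa = 2.742 MPa
gneiss: 2740 kg/m³ × 1.62 m/s² × 27440 m = 1.218×10^8 Pa = 121.8 MPa
Total = 2.742 + 121.8 = 124.54 MPa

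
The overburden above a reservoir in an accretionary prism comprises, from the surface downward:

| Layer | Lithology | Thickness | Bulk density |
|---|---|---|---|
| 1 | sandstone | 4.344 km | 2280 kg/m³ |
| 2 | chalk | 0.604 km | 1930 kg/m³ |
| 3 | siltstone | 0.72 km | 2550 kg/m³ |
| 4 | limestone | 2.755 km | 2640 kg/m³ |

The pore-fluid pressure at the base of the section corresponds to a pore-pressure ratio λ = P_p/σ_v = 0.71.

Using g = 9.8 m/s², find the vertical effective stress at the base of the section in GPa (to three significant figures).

Overburden (lithostatic) stress σ_v:
sandstone: 2280 kg/m³ × 9.8 m/s² × 4344 m = 9.706×10^7 Pa = 97.06 MPa
chalk: 1930 kg/m³ × 9.8 m/s² × 604 m = 1.142×10^7 Pa = 11.42 MPa
siltstone: 2550 kg/m³ × 9.8 m/s² × 720 m = 1.799×10^7 Pa = 17.99 MPa
limestone: 2640 kg/m³ × 9.8 m/s² × 2755 m = 7.128×10^7 Pa = 71.28 MPa
Total = 97.06 + 11.42 + 17.99 + 71.28 = 197.76 MPa
Pore pressure P_p = λ·σ_v = 0.71 × 197.8 MPa = 140.4 MPa
Effective stress σ' = σ_v − P_p = 197.8 − 140.4 = 57.349 MPa = 0.057349 GPa

0.0573 GPa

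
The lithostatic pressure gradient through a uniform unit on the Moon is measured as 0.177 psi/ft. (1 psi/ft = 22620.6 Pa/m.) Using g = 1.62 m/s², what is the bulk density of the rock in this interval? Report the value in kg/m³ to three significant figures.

ρ = (dP/dz)/g = 0.177 psi/ft / 1.62 m/s² = 4003.8 Pa/m / 1.62 m/s² = 2471.5 kg/m³

2470 kg/m³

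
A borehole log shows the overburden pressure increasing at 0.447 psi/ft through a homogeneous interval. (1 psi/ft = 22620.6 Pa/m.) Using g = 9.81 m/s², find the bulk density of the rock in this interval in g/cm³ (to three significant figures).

ρ = (dP/dz)/g = 0.447 psi/ft / 9.81 m/s² = 10111 Pa/m / 9.81 m/s² = 1030.7 kg/m³
= 1.031 g/cm³

1.03 g/cm³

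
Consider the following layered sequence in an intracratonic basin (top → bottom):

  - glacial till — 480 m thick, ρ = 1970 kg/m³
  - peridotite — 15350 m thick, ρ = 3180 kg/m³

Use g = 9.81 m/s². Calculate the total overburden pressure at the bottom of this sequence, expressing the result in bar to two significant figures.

4900 bar

glacial till: 1970 kg/m³ × 9.81 m/s² × 480 m = 9.276×10^6 Pa = 92.76 bar
peridotite: 3180 kg/m³ × 9.81 m/s² × 15350 m = 4.789×10^8 Pa = 4789 bar
Total = 92.76 + 4789 = 4881.3 bar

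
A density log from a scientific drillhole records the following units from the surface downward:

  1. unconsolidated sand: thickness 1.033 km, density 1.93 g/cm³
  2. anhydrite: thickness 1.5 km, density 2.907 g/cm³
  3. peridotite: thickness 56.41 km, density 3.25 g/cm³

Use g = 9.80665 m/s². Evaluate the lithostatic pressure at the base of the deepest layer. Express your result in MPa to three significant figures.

1860 MPa

unconsolidated sand: 1930 kg/m³ × 9.80665 m/s² × 1033 m = 1.955×10^7 Pa = 19.55 MPa
anhydrite: 2907 kg/m³ × 9.80665 m/s² × 1500 m = 4.276×10^7 Pa = 42.76 MPa
peridotite: 3250 kg/m³ × 9.80665 m/s² × 56410 m = 1.798×10^9 Pa = 1798 MPa
Total = 19.55 + 42.76 + 1798 = 1860.2 MPa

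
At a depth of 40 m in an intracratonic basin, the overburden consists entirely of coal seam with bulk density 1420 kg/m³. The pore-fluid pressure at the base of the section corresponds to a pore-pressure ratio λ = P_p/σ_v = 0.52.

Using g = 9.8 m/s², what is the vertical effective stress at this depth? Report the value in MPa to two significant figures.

Overburden (lithostatic) stress σ_v:
coal seam: 1420 kg/m³ × 9.8 m/s² × 40 m = 5.566×10^5 Pa = 0.5566 MPa
Pore pressure P_p = λ·σ_v = 0.52 × 0.5566 MPa = 0.2895 MPa
Effective stress σ' = σ_v − P_p = 0.5566 − 0.2895 = 0.26719 MPa

0.27 MPa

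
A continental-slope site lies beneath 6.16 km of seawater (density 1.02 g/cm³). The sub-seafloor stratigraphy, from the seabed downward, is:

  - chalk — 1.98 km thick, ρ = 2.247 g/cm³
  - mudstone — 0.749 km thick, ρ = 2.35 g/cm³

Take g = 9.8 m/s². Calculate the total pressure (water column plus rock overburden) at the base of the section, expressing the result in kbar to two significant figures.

1.2 kbar

seawater: 1020 kg/m³ × 9.8 m/s² × 6160 m = 6.158×10^7 Pa = 0.6158 kbar
chalk: 2247 kg/m³ × 9.8 m/s² × 1980 m = 4.360×10^7 Pa = 0.4360 kbar
mudstone: 2350 kg/m³ × 9.8 m/s² × 749 m = 1.725×10^7 Pa = 0.1725 kbar
Total = 0.6158 + 0.4360 + 0.1725 = 1.2243 kbar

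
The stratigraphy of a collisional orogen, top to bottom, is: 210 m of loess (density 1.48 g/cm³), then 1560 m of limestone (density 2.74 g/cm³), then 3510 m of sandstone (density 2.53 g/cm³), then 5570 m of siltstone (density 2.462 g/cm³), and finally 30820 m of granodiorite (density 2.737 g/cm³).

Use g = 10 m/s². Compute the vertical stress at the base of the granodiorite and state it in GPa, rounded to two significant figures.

1.1 GPa

loess: 1480 kg/m³ × 10 m/s² × 210 m = 3.108×10^6 Pa = 3.108×10^-3 GPa
limestone: 2740 kg/m³ × 10 m/s² × 1560 m = 4.274×10^7 Pa = 0.04274 GPa
sandstone: 2530 kg/m³ × 10 m/s² × 3510 m = 8.880×10^7 Pa = 0.08880 GPa
siltstone: 2462 kg/m³ × 10 m/s² × 5570 m = 1.371×10^8 Pa = 0.1371 GPa
granodiorite: 2737 kg/m³ × 10 m/s² × 30820 m = 8.435×10^8 Pa = 0.8435 GPa
Total = 3.108×10^-3 + 0.04274 + 0.08880 + 0.1371 + 0.8435 = 1.1153 GPa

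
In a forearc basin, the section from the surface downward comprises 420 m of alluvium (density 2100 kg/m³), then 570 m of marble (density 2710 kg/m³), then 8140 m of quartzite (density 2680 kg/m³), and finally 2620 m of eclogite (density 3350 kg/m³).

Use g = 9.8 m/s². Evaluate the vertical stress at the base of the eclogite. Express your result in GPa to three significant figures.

0.324 GPa

alluvium: 2100 kg/m³ × 9.8 m/s² × 420 m = 8.644×10^6 Pa = 8.644×10^-3 GPa
marble: 2710 kg/m³ × 9.8 m/s² × 570 m = 1.514×10^7 Pa = 0.01514 GPa
quartzite: 2680 kg/m³ × 9.8 m/s² × 8140 m = 2.138×10^8 Pa = 0.2138 GPa
eclogite: 3350 kg/m³ × 9.8 m/s² × 2620 m = 8.601×10^7 Pa = 0.08601 GPa
Total = 8.644×10^-3 + 0.01514 + 0.2138 + 0.08601 = 0.32359 GPa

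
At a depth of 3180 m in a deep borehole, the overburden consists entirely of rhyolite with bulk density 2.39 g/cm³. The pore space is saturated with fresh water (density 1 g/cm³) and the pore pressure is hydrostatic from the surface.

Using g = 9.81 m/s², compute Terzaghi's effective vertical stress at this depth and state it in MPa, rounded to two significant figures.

43 MPa

Overburden (lithostatic) stress σ_v:
rhyolite: 2390 kg/m³ × 9.81 m/s² × 3180 m = 7.456×10^7 Pa = 74.56 MPa
Pore pressure P_p = 1000 kg/m³ × 9.81 m/s² × 3180 m = 3.120×10^7 Pa = 31.20 MPa
Effective stress σ' = σ_v − P_p = 74.56 − 31.20 = 43.362 MPa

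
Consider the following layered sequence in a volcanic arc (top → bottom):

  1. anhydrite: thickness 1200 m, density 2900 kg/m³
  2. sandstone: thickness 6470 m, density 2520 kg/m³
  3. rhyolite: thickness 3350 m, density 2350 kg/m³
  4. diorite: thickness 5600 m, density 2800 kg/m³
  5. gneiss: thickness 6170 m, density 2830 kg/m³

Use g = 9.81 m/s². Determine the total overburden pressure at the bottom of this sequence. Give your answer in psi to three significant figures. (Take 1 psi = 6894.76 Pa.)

86500 psi

anhydrite: 2900 kg/m³ × 9.81 m/s² × 1200 m = 3.414×10^7 Pa = 4951 psi
sandstone: 2520 kg/m³ × 9.81 m/s² × 6470 m = 1.599×10^8 Pa = 23198 psi
rhyolite: 2350 kg/m³ × 9.81 m/s² × 3350 m = 7.723×10^7 Pa = 11201 psi
diorite: 2800 kg/m³ × 9.81 m/s² × 5600 m = 1.538×10^8 Pa = 22310 psi
gneiss: 2830 kg/m³ × 9.81 m/s² × 6170 m = 1.713×10^8 Pa = 24844 psi
Total = 4951 + 23198 + 11201 + 22310 + 24844 = 86505 psi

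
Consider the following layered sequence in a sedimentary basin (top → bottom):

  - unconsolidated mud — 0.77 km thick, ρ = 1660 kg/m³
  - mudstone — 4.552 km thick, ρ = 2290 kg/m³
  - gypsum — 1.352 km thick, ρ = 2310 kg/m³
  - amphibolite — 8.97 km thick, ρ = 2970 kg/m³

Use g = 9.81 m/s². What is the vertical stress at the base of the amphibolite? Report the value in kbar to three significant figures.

4.07 kbar

unconsolidated mud: 1660 kg/m³ × 9.81 m/s² × 770 m = 1.254×10^7 Pa = 0.1254 kbar
mudstone: 2290 kg/m³ × 9.81 m/s² × 4552 m = 1.023×10^8 Pa = 1.023 kbar
gypsum: 2310 kg/m³ × 9.81 m/s² × 1352 m = 3.064×10^7 Pa = 0.3064 kbar
amphibolite: 2970 kg/m³ × 9.81 m/s² × 8970 m = 2.613×10^8 Pa = 2.613 kbar
Total = 0.1254 + 1.023 + 0.3064 + 2.613 = 4.0678 kbar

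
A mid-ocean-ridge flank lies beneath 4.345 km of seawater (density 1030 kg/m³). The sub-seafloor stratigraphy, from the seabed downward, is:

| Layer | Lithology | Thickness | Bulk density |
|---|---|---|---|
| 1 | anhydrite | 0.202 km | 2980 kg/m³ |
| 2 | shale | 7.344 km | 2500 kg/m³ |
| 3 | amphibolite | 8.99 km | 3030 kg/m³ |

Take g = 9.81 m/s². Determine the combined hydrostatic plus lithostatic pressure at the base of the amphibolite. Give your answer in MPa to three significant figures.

seawater: 1030 kg/m³ × 9.81 m/s² × 4345 m = 4.390×10^7 Pa = 43.90 MPa
anhydrite: 2980 kg/m³ × 9.81 m/s² × 202 m = 5.905×10^6 Pa = 5.905 MPa
shale: 2500 kg/m³ × 9.81 m/s² × 7344 m = 1.801×10^8 Pa = 180.1 MPa
amphibolite: 3030 kg/m³ × 9.81 m/s² × 8990 m = 2.672×10^8 Pa = 267.2 MPa
Total = 43.90 + 5.905 + 180.1 + 267.2 = 497.14 MPa

497 MPa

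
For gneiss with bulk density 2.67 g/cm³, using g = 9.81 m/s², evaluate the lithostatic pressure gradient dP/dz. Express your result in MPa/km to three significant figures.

dP/dz = ρg = 2670 kg/m³ × 9.81 m/s² = 26193 Pa/m
= 26193 Pa/m × (1 MPa/km / 1000.0 Pa/m) = 26.193 MPa/km

26.2 MPa/km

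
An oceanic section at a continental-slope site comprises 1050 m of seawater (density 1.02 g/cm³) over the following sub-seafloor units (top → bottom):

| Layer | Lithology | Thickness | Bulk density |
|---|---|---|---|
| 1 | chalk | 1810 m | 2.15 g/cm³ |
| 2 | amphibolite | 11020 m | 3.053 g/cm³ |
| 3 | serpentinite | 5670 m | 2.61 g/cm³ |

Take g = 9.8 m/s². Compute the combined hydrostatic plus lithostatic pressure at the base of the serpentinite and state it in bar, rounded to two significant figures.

seawater: 1020 kg/m³ × 9.8 m/s² × 1050 m = 1.050×10^7 Pa = 105.0 bar
chalk: 2150 kg/m³ × 9.8 m/s² × 1810 m = 3.814×10^7 Pa = 381.4 bar
amphibolite: 3053 kg/m³ × 9.8 m/s² × 11020 m = 3.297×10^8 Pa = 3297 bar
serpentinite: 2610 kg/m³ × 9.8 m/s² × 5670 m = 1.450×10^8 Pa = 1450 bar
Total = 105.0 + 381.4 + 3297 + 1450 = 5233.7 bar

5200 bar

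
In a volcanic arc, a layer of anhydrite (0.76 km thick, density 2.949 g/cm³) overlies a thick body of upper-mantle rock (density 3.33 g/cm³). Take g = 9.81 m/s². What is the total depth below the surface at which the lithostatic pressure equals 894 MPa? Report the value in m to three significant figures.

27500 m

Pressure at base of upper layers: 2949×9.81×760 = 2.199×10^7 Pa = 21.99 MPa
Remaining pressure to be supplied by upper-mantle rock: 8.940×10^8 − 2.199×10^7 = 8.720×10^8 Pa
Additional depth in upper-mantle rock = 8.720×10^8 Pa / (3330 kg/m³ × 9.81 m/s²) = 26694 m
Total depth = 760 m + 26694 m = 27454 m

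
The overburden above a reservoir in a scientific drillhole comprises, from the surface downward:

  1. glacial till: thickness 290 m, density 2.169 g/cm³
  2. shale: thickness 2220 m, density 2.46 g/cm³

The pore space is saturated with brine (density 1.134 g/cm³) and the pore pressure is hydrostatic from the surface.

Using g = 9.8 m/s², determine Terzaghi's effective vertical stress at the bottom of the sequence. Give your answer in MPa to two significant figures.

Overburden (lithostatic) stress σ_v:
glacial till: 2169 kg/m³ × 9.8 m/s² × 290 m = 6.164×10^6 Pa = 6.164 MPa
shale: 2460 kg/m³ × 9.8 m/s² × 2220 m = 5.352×10^7 Pa = 53.52 MPa
Total = 6.164 + 53.52 = 59.684 MPa
Pore pressure P_p = 1134 kg/m³ × 9.8 m/s² × 2510 m = 2.789×10^7 Pa = 27.89 MPa
Effective stress σ' = σ_v − P_p = 59.68 − 27.89 = 31.790 MPa

32 MPa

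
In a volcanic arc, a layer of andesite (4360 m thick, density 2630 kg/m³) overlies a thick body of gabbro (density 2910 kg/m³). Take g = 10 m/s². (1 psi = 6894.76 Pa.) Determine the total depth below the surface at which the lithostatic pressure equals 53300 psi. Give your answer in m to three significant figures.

13000 m

Pressure at base of upper layers: 2630×10×4360 = 1.147×10^8 Pa = 16631 psi
Remaining pressure to be supplied by gabbro: 3.675×10^8 − 1.147×10^8 = 2.528×10^8 Pa
Additional depth in gabbro = 2.528×10^8 Pa / (2910 kg/m³ × 10 m/s²) = 8688.1 m
Total depth = 4360 m + 8688.1 m = 13048 m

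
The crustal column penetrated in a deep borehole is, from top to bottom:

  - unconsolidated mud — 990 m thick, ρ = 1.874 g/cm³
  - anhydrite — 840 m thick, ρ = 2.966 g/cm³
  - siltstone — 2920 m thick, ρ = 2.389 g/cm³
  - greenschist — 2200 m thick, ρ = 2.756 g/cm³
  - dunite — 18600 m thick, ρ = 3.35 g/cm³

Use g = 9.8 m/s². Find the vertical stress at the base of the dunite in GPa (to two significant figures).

0.78 GPa

unconsolidated mud: 1874 kg/m³ × 9.8 m/s² × 990 m = 1.818×10^7 Pa = 0.01818 GPa
anhydrite: 2966 kg/m³ × 9.8 m/s² × 840 m = 2.442×10^7 Pa = 0.02442 GPa
siltstone: 2389 kg/m³ × 9.8 m/s² × 2920 m = 6.836×10^7 Pa = 0.06836 GPa
greenschist: 2756 kg/m³ × 9.8 m/s² × 2200 m = 5.942×10^7 Pa = 0.05942 GPa
dunite: 3350 kg/m³ × 9.8 m/s² × 18600 m = 6.106×10^8 Pa = 0.6106 GPa
Total = 0.01818 + 0.02442 + 0.06836 + 0.05942 + 0.6106 = 0.78102 GPa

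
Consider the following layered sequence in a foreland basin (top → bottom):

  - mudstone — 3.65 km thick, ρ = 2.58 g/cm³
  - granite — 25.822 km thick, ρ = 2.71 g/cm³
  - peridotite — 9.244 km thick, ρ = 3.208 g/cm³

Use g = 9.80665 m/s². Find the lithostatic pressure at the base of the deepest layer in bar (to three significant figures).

10700 bar

mudstone: 2580 kg/m³ × 9.80665 m/s² × 3650 m = 9.235×10^7 Pa = 923.5 bar
granite: 2710 kg/m³ × 9.80665 m/s² × 25822 m = 6.862×10^8 Pa = 6862 bar
peridotite: 3208 kg/m³ × 9.80665 m/s² × 9244 m = 2.908×10^8 Pa = 2908 bar
Total = 923.5 + 6862 + 2908 = 10694 bar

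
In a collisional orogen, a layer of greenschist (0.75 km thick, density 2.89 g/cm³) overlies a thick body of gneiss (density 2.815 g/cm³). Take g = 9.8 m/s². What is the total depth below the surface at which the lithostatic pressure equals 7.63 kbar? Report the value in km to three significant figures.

27.6 km

Pressure at base of upper layers: 2890×9.8×750 = 2.124×10^7 Pa = 0.2124 kbar
Remaining pressure to be supplied by gneiss: 7.630×10^8 − 2.124×10^7 = 7.418×10^8 Pa
Additional depth in gneiss = 7.418×10^8 Pa / (2815 kg/m³ × 9.8 m/s²) = 26888 m
Total depth = 750 m + 26888 m = 27638 m
= 27.638 km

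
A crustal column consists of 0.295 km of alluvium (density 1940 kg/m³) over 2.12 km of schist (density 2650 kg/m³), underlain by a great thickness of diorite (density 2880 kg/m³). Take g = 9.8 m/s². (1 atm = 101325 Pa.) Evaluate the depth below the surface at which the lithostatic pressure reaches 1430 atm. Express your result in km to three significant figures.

Pressure at base of upper layers: 1940×9.8×295 + 2650×9.8×2120 = 6.066×10^7 Pa = 598.7 atm
Remaining pressure to be supplied by diorite: 1.449×10^8 − 6.066×10^7 = 8.423×10^7 Pa
Additional depth in diorite = 8.423×10^7 Pa / (2880 kg/m³ × 9.8 m/s²) = 2984.3 m
Total depth = 2415 m + 2984.3 m = 5399.3 m
= 5.3993 km

5.40 km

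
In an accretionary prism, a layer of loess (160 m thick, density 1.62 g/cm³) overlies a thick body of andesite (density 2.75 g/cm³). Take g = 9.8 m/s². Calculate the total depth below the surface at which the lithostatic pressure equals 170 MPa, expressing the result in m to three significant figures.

Pressure at base of upper layers: 1620×9.8×160 = 2.540×10^6 Pa = 2.540 MPa
Remaining pressure to be supplied by andesite: 1.700×10^8 − 2.540×10^6 = 1.675×10^8 Pa
Additional depth in andesite = 1.675×10^8 Pa / (2750 kg/m³ × 9.8 m/s²) = 6213.7 m
Total depth = 160 m + 6213.7 m = 6373.7 m

6370 m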